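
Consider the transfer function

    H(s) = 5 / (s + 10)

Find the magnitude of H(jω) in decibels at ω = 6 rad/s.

|H(j6)|_dB ≈ -7.36 dB

Substitute s = j6: numerator = 5, denominator = 10 + j6.
|H(j6)| = |5| / |10 + j6| = 5 / 11.662 ≈ 0.4287.
In decibels: 20·log₁₀(0.4287) ≈ -7.36 dB.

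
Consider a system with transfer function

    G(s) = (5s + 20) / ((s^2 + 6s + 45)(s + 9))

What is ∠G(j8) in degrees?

∠G(j8) ≈ -89.79°

At s = j8: numerator = 20 + j40, denominator = -555 + j280.
∠G = ∠num − ∠den = 63.435° − (153.23°) = -89.79°.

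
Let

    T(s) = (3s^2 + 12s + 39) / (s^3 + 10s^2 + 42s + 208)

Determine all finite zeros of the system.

s = -2 ± 3j

Set the numerator to zero: 3s^2 + 12s + 39 = 0, i.e. 3·(s^2 + 4s + 13) = 0.
Factoring: (s^2 + 4s + 13) = 0.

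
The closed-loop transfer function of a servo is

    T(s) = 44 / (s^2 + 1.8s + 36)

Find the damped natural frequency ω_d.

Comparing s^2 + 1.8s + 36 to s^2 + 2ζωₙs + ωₙ²: ωₙ = 6 rad/s and ζ = 1.8/(2·6) = 0.15.
ζωₙ = 1.8/2 = 0.9, so ω_d = ωₙ√(1−ζ²) = √(ωₙ² − (ζωₙ)²) = √(36 − 0.9²) = √35.19 ≈ 5.932 rad/s.

ω_d ≈ 5.932 rad/s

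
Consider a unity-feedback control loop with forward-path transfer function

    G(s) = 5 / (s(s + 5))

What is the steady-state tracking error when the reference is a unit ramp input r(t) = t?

e_ss = 1

G(s) has one pole at the origin.
This is a Type 1 system. Kv = lim_{s→0} s·G(s) = 5/5 = 1.
e_ss = 1/Kv = 1/(1) = 1.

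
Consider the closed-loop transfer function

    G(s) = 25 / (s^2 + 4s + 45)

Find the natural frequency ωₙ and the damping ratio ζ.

Compare the denominator to the standard form s^2 + 2ζωₙs + ωₙ².
ωₙ² = 45, so ωₙ = √45 ≈ 6.708 rad/s.
2ζωₙ = 4, so ζ = 4/(2·√45) ≈ 0.2981.

ωₙ ≈ 6.708 rad/s, ζ ≈ 0.2981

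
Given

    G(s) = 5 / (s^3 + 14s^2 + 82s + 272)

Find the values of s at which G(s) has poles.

The poles are the roots of the denominator s^3 + 14s^2 + 82s + 272 = 0.
Trying s = -8: the polynomial evaluates to 0, so (s + 8) is a factor.
Dividing out leaves s^2 + 6s + 34 = 0.
The quadratic formula then gives s = -3 ± 5j.

s = -3 + 5j, -3 - 5j, -8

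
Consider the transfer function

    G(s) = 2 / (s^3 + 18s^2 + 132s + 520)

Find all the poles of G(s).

s = -4 + 6j, -4 - 6j, -10

The poles are the roots of the denominator s^3 + 18s^2 + 132s + 520 = 0.
Trying s = -10: the polynomial evaluates to 0, so (s + 10) is a factor.
Dividing out leaves s^2 + 8s + 52 = 0.
The quadratic formula then gives s = -4 ± 6j.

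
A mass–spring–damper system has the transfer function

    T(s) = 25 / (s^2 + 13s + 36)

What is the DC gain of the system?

T(0) = 25/36 ≈ 0.6944

Set s = 0: T(0) = (25) / (36) = 25/36.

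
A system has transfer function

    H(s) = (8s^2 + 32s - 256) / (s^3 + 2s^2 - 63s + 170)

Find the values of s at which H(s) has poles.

The poles are the roots of the denominator s^3 + 2s^2 - 63s + 170 = 0.
Trying s = -10: the polynomial evaluates to 0, so (s + 10) is a factor.
Dividing out leaves s^2 - 8s + 17 = 0.
The quadratic formula then gives s = 4 ± 1j.

s = -10, 4 + j, 4 - j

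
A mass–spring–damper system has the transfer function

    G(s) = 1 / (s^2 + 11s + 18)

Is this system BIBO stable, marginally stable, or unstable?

The denominator s^2 + 11s + 18 factors as (s + 2)(s + 9), giving poles at s = -2, -9.
Since all poles lie strictly in the left half-plane, the system is stable.

stable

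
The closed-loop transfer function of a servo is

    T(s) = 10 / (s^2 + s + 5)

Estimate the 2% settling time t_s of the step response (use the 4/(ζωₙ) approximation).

Comparing s^2 + s + 5 to s^2 + 2ζωₙs + ωₙ²: ωₙ = √5 ≈ 2.236 rad/s and ζ = 1/(2·√5) ≈ 0.2236.
ζωₙ = 1/2 = 0.5, so t_s ≈ 4/(ζωₙ) = 4/0.5 = 8 s.

t_s ≈ 8 s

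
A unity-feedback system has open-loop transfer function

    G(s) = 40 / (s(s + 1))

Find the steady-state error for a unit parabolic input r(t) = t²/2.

e_ss = ∞

G(s) has one pole at the origin.
This is a Type 1 system; Ka = lim_{s→0} s^2·G(s) = 0, so the steady-state error for a parabola input is infinite.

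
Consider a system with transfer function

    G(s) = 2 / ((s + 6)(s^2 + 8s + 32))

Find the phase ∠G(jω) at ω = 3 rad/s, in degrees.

∠G(j3) ≈ -72.78°

At s = j3: numerator = 2, denominator = 66 + j213.
∠G = ∠num − ∠den = 0° − (72.784°) = -72.78°.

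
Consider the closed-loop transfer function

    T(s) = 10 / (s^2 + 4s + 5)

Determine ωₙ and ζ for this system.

Compare the denominator to the standard form s^2 + 2ζωₙs + ωₙ².
ωₙ² = 5, so ωₙ = √5 ≈ 2.236 rad/s.
2ζωₙ = 4, so ζ = 4/(2·√5) ≈ 0.8944.
With ζ = 0.8944 the response is underdamped.

ωₙ ≈ 2.236 rad/s, ζ ≈ 0.8944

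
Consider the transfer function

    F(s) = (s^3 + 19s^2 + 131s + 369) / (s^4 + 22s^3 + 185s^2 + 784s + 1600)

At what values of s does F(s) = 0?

Set the numerator to zero: s^3 + 19s^2 + 131s + 369 = 0.
Factoring: (s + 9)(s^2 + 10s + 41) = 0.

s = -9, -5 + 4j, -5 - 4j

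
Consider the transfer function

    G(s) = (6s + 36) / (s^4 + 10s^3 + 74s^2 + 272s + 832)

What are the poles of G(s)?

The poles are the roots of the denominator s^4 + 10s^3 + 74s^2 + 272s + 832 = 0.
No real roots exist; factor into two real quadratics: (s^2 + 2s + 26)(s^2 + 8s + 32) = 0.
Each quadratic gives a conjugate pair via the quadratic formula.

s = -1 + 5j, -1 - 5j, -4 + 4j, -4 - 4j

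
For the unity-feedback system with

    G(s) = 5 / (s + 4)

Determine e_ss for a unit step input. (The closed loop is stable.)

e_ss = 0.4444

G(s) has no poles at the origin.
This is a Type 0 system. Kp = lim_{s→0} G(s) = 5/4.
e_ss = 1/(1 + Kp) = 1/(1 + 5/4) = 4/9 ≈ 0.4444.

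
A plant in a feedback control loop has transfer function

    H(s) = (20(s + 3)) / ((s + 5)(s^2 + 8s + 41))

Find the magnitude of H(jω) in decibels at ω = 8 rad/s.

|H(j8)|_dB ≈ -11.5 dB

Substitute s = j8: numerator = 60 + j160, denominator = -627 + j136.
|H(j8)| = |60 + j160| / |-627 + j136| = 170.88 / 641.58 ≈ 0.2663.
In decibels: 20·log₁₀(0.2663) ≈ -11.5 dB.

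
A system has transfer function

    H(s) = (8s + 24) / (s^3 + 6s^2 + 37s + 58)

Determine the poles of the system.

The poles are the roots of the denominator s^3 + 6s^2 + 37s + 58 = 0.
Trying s = -2: the polynomial evaluates to 0, so (s + 2) is a factor.
Dividing out leaves s^2 + 4s + 29 = 0.
The quadratic formula then gives s = -2 ± 5j.

s = -2, -2 ± 5j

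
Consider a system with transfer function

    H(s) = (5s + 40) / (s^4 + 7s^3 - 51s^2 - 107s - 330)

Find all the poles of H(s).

s = -1 + 2j, -1 - 2j, -11, 6

The poles are the roots of the denominator s^4 + 7s^3 - 51s^2 - 107s - 330 = 0.
Trying s = -11: the polynomial evaluates to 0, so (s + 11) is a factor.
Dividing out leaves s^3 - 4s^2 - 7s - 30 = 0.
This factors further as (s^2 + 2s + 5)(s - 6) = 0.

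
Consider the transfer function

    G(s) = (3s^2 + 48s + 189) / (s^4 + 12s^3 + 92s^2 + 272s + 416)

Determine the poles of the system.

The poles are the roots of the denominator s^4 + 12s^3 + 92s^2 + 272s + 416 = 0.
No real roots exist; factor into two real quadratics: (s^2 + 4s + 8)(s^2 + 8s + 52) = 0.
Each quadratic gives a conjugate pair via the quadratic formula.

s = -2 + 2j, -2 - 2j, -4 + 6j, -4 - 6j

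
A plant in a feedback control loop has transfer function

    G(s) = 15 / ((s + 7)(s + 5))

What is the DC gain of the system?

At s = 0 each factor (s + a) contributes a and each (s^2 + bs + c) contributes c.
G(0) = 15·1 / ((7) · (5)) = 15/35 = 3/7.

G(0) = 3/7 ≈ 0.4286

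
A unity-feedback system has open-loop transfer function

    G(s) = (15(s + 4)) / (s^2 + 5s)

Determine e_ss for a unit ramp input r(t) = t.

e_ss = 0.08333

G(s) has one pole at the origin.
This is a Type 1 system. Kv = lim_{s→0} s·G(s) = 60/5 = 12.
e_ss = 1/Kv = 1/(12) = 1/12 ≈ 0.08333.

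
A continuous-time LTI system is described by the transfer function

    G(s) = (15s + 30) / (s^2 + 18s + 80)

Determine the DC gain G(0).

G(0) = 3/8 ≈ 0.3750

Set s = 0: G(0) = (30) / (80) = 3/8.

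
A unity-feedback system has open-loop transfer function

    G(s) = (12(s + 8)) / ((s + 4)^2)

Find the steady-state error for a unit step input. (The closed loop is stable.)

G(s) has no poles at the origin.
This is a Type 0 system. Kp = lim_{s→0} G(s) = 96/16 = 6.
e_ss = 1/(1 + Kp) = 1/(1 + 6) = 1/7 ≈ 0.1429.

e_ss = 0.1429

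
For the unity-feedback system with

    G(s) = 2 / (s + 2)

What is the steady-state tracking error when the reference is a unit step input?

G(s) has no poles at the origin.
This is a Type 0 system. Kp = lim_{s→0} G(s) = 2/2 = 1.
e_ss = 1/(1 + Kp) = 1/(1 + 1) = 1/2 ≈ 0.5000.

e_ss = 0.5000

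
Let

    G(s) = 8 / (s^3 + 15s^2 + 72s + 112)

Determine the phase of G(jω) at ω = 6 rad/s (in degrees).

At s = j6: numerator = 8, denominator = -428 + j216.
∠G = ∠num − ∠den = 0° − (153.22°) = -153.2°.

∠G(j6) ≈ -153.2°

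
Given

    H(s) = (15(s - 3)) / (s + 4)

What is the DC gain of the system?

H(0) = -45/4 ≈ -11.25

At s = 0 each factor (s + a) contributes a and each (s^2 + bs + c) contributes c.
H(0) = 15·(-3) / ((4)) = -45/4 = -45/4.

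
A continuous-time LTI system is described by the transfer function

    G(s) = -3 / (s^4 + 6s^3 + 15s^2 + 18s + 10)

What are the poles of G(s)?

The poles are the roots of the denominator s^4 + 6s^3 + 15s^2 + 18s + 10 = 0.
No real roots exist; factor into two real quadratics: (s^2 + 4s + 5)(s^2 + 2s + 2) = 0.
Each quadratic gives a conjugate pair via the quadratic formula.

s = -2 + j, -2 - j, -1 + j, -1 - j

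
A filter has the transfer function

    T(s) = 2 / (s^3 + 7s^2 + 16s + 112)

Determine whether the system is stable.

marginally stable

The denominator s^3 + 7s^2 + 16s + 112 factors as (s^2 + 16)(s + 7), giving poles at s = 4j, -4j, -7.
Since the simple pole(s) at s = 4j, -4j lie on the jω-axis with none in the right half-plane, the system is marginally stable.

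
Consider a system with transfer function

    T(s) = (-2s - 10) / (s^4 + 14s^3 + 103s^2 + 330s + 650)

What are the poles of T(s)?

s = -5 ± 5j, -2 ± 3j

The poles are the roots of the denominator s^4 + 14s^3 + 103s^2 + 330s + 650 = 0.
No real roots exist; factor into two real quadratics: (s^2 + 10s + 50)(s^2 + 4s + 13) = 0.
Each quadratic gives a conjugate pair via the quadratic formula.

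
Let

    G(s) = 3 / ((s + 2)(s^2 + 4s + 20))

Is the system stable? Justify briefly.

The poles can be read from the denominator factors: s = -2, -2 + 4j, -2 - 4j.
Since all poles lie strictly in the left half-plane, the system is stable.

stable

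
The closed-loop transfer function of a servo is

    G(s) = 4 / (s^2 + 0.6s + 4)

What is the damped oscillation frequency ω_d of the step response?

ω_d ≈ 1.977 rad/s

Comparing s^2 + 0.6s + 4 to s^2 + 2ζωₙs + ωₙ²: ωₙ = 2 rad/s and ζ = 0.6/(2·2) = 0.15.
ζωₙ = 0.6/2 = 0.3, so ω_d = ωₙ√(1−ζ²) = √(ωₙ² − (ζωₙ)²) = √(4 − 0.3²) = √3.91 ≈ 1.977 rad/s.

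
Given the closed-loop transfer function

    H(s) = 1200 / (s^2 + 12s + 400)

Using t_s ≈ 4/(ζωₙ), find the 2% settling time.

t_s ≈ 0.6667 s

Comparing s^2 + 12s + 400 to s^2 + 2ζωₙs + ωₙ²: ωₙ = 20 rad/s and ζ = 12/(2·20) = 0.3.
ζωₙ = 12/2 = 6, so t_s ≈ 4/(ζωₙ) = 4/6 ≈ 0.6667 s.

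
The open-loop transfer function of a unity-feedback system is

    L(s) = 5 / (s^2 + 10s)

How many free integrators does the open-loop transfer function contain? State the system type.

Type 1

The denominator has 1 factor of s at the origin (free integrator), so this is a Type 1 system.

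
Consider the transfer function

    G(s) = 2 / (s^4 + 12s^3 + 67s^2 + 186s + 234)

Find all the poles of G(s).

The poles are the roots of the denominator s^4 + 12s^3 + 67s^2 + 186s + 234 = 0.
No real roots exist; factor into two real quadratics: (s^2 + 6s + 13)(s^2 + 6s + 18) = 0.
Each quadratic gives a conjugate pair via the quadratic formula.

s = -3 + 2j, -3 - 2j, -3 + 3j, -3 - 3j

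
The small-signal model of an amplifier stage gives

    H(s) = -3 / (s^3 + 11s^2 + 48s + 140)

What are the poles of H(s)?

The poles are the roots of the denominator s^3 + 11s^2 + 48s + 140 = 0.
Trying s = -7: the polynomial evaluates to 0, so (s + 7) is a factor.
Dividing out leaves s^2 + 4s + 20 = 0.
The quadratic formula then gives s = -2 ± 4j.

s = -7, -2 + 4j, -2 - 4j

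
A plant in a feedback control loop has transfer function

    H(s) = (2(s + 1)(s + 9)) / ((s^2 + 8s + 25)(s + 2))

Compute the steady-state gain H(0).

At s = 0 each factor (s + a) contributes a and each (s^2 + bs + c) contributes c.
H(0) = 2·(1) · (9) / ((25) · (2)) = 18/50 = 9/25.

H(0) = 9/25 ≈ 0.3600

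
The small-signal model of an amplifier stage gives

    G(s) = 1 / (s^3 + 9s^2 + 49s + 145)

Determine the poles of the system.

The poles are the roots of the denominator s^3 + 9s^2 + 49s + 145 = 0.
Trying s = -5: the polynomial evaluates to 0, so (s + 5) is a factor.
Dividing out leaves s^2 + 4s + 29 = 0.
The quadratic formula then gives s = -2 ± 5j.

s = -5, -2 + 5j, -2 - 5j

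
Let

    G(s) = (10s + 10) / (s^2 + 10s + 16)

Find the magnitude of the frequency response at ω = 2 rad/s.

|G(j2)| ≈ 0.9587

Substitute s = j2: numerator = 10 + j20, denominator = 12 + j20.
|G(j2)| = |10 + j20| / |12 + j20| = 22.361 / 23.324 ≈ 0.9587.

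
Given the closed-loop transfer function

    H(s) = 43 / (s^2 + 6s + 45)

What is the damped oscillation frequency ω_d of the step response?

Comparing s^2 + 6s + 45 to s^2 + 2ζωₙs + ωₙ²: ωₙ = √45 ≈ 6.708 rad/s and ζ = 6/(2·√45) ≈ 0.4472.
ζωₙ = 6/2 = 3, so ω_d = ωₙ√(1−ζ²) = √(ωₙ² − (ζωₙ)²) = √(45 − 3²) = √36 = 6 rad/s.

ω_d = 6 rad/s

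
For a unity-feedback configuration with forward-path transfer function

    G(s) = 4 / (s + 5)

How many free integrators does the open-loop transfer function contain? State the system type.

Type 0

The denominator has no factor of s at the origin — no free integrator — so this is a Type 0 system.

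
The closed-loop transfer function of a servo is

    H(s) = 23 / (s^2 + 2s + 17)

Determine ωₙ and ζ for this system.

Compare the denominator to the standard form s^2 + 2ζωₙs + ωₙ².
ωₙ² = 17, so ωₙ = √17 ≈ 4.123 rad/s.
2ζωₙ = 2, so ζ = 2/(2·√17) ≈ 0.2425.
With ζ = 0.2425 the response is underdamped.

ωₙ ≈ 4.123 rad/s, ζ ≈ 0.2425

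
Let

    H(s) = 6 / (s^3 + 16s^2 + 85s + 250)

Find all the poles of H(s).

The poles are the roots of the denominator s^3 + 16s^2 + 85s + 250 = 0.
Trying s = -10: the polynomial evaluates to 0, so (s + 10) is a factor.
Dividing out leaves s^2 + 6s + 25 = 0.
The quadratic formula then gives s = -3 ± 4j.

s = -3 + 4j, -3 - 4j, -10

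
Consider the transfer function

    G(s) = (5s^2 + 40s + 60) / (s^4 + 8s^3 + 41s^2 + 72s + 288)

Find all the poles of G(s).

The poles are the roots of the denominator s^4 + 8s^3 + 41s^2 + 72s + 288 = 0.
No real roots exist; factor into two real quadratics: (s^2 + 9)(s^2 + 8s + 32) = 0.
Each quadratic gives a conjugate pair via the quadratic formula.

s = 3j, -3j, -4 + 4j, -4 - 4j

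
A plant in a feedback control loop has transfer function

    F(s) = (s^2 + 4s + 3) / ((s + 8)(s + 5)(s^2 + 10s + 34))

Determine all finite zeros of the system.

s = -3, -1

Set the numerator to zero: s^2 + 4s + 3 = 0.
Factoring: (s + 3)(s + 1) = 0.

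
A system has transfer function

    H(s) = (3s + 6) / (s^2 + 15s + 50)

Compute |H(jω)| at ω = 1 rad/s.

|H(j1)| ≈ 0.1309

Substitute s = j1: numerator = 6 + j3, denominator = 49 + j15.
|H(j1)| = |6 + j3| / |49 + j15| = 6.7082 / 51.245 ≈ 0.1309.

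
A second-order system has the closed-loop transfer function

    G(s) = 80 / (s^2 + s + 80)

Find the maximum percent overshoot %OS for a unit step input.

%OS ≈ 83.9%

Comparing s^2 + s + 80 to s^2 + 2ζωₙs + ωₙ²: ωₙ = √80 ≈ 8.944 rad/s and ζ = 1/(2·√80) ≈ 0.05590.
%OS = 100·exp(−πζ/√(1−ζ²)) = 100·exp(−π·0.05590/√(1−0.05590²)) ≈ 83.9%.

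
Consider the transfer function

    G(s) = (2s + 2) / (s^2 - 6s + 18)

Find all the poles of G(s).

The poles are the roots of the denominator s^2 - 6s + 18 = 0.
Using the quadratic formula: s = (6 ± √(-36))/2 = 3 ± 3j.

s = 3 ± 3j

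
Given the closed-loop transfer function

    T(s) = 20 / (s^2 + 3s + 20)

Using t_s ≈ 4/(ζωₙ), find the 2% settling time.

t_s ≈ 2.667 s

Comparing s^2 + 3s + 20 to s^2 + 2ζωₙs + ωₙ²: ωₙ = √20 ≈ 4.472 rad/s and ζ = 3/(2·√20) ≈ 0.3354.
ζωₙ = 3/2 = 1.5, so t_s ≈ 4/(ζωₙ) = 4/1.5 ≈ 2.667 s.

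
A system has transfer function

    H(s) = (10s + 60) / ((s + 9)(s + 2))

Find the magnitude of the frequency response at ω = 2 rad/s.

Substitute s = j2: numerator = 60 + j20, denominator = 14 + j22.
|H(j2)| = |60 + j20| / |14 + j22| = 63.246 / 26.077 ≈ 2.425.

|H(j2)| ≈ 2.425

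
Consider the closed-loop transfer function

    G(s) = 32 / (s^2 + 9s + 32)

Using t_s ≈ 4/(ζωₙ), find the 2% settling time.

Comparing s^2 + 9s + 32 to s^2 + 2ζωₙs + ωₙ²: ωₙ = √32 ≈ 5.657 rad/s and ζ = 9/(2·√32) ≈ 0.7955.
ζωₙ = 9/2 = 4.5, so t_s ≈ 4/(ζωₙ) = 4/4.5 ≈ 0.8889 s.

t_s ≈ 0.8889 s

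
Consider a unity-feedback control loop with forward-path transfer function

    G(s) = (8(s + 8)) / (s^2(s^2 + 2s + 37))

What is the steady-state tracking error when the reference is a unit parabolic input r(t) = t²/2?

G(s) has 2 poles at the origin.
This is a Type 2 system. Ka = lim_{s→0} s^2·G(s) = 64/37.
e_ss = 1/Ka = 1/(64/37) = 37/64 ≈ 0.5781.

e_ss = 0.5781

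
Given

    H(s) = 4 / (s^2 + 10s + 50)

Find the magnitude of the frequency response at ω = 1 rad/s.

Substitute s = j1: numerator = 4, denominator = 49 + j10.
|H(j1)| = |4| / |49 + j10| = 4 / 50.010 ≈ 0.07998.

|H(j1)| ≈ 0.07998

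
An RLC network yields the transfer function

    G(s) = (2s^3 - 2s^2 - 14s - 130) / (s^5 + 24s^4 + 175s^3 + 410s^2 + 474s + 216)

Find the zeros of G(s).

Set the numerator to zero: 2s^3 - 2s^2 - 14s - 130 = 0, i.e. 2·(s^3 - s^2 - 7s - 65) = 0.
Factoring: (s^2 + 4s + 13)(s - 5) = 0.

s = -2 ± 3j, 5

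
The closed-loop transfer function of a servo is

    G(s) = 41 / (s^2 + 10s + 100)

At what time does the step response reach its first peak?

Comparing s^2 + 10s + 100 to s^2 + 2ζωₙs + ωₙ²: ωₙ = 10 rad/s and ζ = 10/(2·10) = 0.5.
ζωₙ = 10/2 = 5, so ω_d = ωₙ√(1−ζ²) = √(ωₙ² − (ζωₙ)²) = √(100 − 5²) = √75 ≈ 8.660 rad/s.
t_p = π/ω_d = π/8.660 ≈ 0.3628 s.

t_p ≈ 0.3628 s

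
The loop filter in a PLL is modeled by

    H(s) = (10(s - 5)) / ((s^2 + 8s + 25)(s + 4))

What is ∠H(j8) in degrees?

∠H(j8) ≈ -62.79°

At s = j8: numerator = -50 + j80, denominator = -668 - j56.
∠H = ∠num − ∠den = 122.01° − (-175.21°) = 297.2°, which wraps to -62.79°.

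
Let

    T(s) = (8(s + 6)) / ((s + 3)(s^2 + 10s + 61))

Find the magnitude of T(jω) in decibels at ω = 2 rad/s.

Substitute s = j2: numerator = 48 + j16, denominator = 131 + j174.
|T(j2)| = |48 + j16| / |131 + j174| = 50.596 / 217.80 ≈ 0.2323.
In decibels: 20·log₁₀(0.2323) ≈ -12.7 dB.

|T(j2)|_dB ≈ -12.7 dB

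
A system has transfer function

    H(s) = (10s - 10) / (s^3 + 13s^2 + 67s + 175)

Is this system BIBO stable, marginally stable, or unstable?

The denominator s^3 + 13s^2 + 67s + 175 factors as (s^2 + 6s + 25)(s + 7), giving poles at s = -3 ± 4j, -7.
Since all poles lie strictly in the left half-plane, the system is stable.

stable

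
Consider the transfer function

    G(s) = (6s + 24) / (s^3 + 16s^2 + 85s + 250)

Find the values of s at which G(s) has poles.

The poles are the roots of the denominator s^3 + 16s^2 + 85s + 250 = 0.
Trying s = -10: the polynomial evaluates to 0, so (s + 10) is a factor.
Dividing out leaves s^2 + 6s + 25 = 0.
The quadratic formula then gives s = -3 ± 4j.

s = -3 + 4j, -3 - 4j, -10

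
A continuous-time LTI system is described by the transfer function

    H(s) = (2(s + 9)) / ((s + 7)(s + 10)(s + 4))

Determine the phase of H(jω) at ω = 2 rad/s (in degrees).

At s = j2: numerator = 18 + j4, denominator = 196 + j268.
∠H = ∠num − ∠den = 12.529° − (53.820°) = -41.29°.

∠H(j2) ≈ -41.29°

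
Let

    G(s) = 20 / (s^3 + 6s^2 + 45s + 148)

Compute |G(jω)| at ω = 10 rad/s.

|G(j10)| ≈ 0.02809

Substitute s = j10: numerator = 20, denominator = -452 - j550.
|G(j10)| = |20| / |-452 - j550| = 20 / 711.90 ≈ 0.02809.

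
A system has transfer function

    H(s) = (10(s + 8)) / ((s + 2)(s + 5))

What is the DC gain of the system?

At s = 0 each factor (s + a) contributes a and each (s^2 + bs + c) contributes c.
H(0) = 10·(8) / ((2) · (5)) = 80/10 = 8.

H(0) = 8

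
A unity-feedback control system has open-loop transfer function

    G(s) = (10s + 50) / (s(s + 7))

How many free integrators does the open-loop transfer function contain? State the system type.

The denominator has 1 factor of s at the origin (free integrator), so this is a Type 1 system.

Type 1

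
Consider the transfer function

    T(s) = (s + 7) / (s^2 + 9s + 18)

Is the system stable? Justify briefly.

The denominator s^2 + 9s + 18 factors as (s + 3)(s + 6), giving poles at s = -3, -6.
Since all poles lie strictly in the left half-plane, the system is stable.

stable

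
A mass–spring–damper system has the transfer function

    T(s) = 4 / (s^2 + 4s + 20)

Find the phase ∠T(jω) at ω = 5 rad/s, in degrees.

At s = j5: numerator = 4, denominator = -5 + j20.
∠T = ∠num − ∠den = 0° − (104.04°) = -104.0°.

∠T(j5) ≈ -104.0°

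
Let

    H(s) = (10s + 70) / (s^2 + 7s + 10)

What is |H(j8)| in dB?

|H(j8)|_dB ≈ 2.71 dB

Substitute s = j8: numerator = 70 + j80, denominator = -54 + j56.
|H(j8)| = |70 + j80| / |-54 + j56| = 106.30 / 77.795 ≈ 1.366.
In decibels: 20·log₁₀(1.366) ≈ 2.71 dB.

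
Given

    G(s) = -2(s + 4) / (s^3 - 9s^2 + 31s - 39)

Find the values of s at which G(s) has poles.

The poles are the roots of the denominator s^3 - 9s^2 + 31s - 39 = 0.
Trying s = 3: the polynomial evaluates to 0, so (s - 3) is a factor.
Dividing out leaves s^2 - 6s + 13 = 0.
The quadratic formula then gives s = 3 ± 2j.

s = 3 + 2j, 3 - 2j, 3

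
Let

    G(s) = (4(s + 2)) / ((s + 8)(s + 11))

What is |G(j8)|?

|G(j8)| ≈ 0.2144

Substitute s = j8: numerator = 8 + j32, denominator = 24 + j152.
|G(j8)| = |8 + j32| / |24 + j152| = 32.985 / 153.88 ≈ 0.2144.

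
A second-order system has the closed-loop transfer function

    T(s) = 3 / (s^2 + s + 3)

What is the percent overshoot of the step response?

Comparing s^2 + s + 3 to s^2 + 2ζωₙs + ωₙ²: ωₙ = √3 ≈ 1.732 rad/s and ζ = 1/(2·√3) ≈ 0.2887.
%OS = 100·exp(−πζ/√(1−ζ²)) = 100·exp(−π·0.2887/√(1−0.2887²)) ≈ 38.8%.

%OS ≈ 38.8%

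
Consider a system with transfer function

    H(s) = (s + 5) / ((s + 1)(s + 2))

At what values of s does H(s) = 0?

Set the numerator to zero: s + 5 = 0.
So s = -5.

s = -5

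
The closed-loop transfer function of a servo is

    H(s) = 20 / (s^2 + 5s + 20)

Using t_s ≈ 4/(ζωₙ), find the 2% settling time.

Comparing s^2 + 5s + 20 to s^2 + 2ζωₙs + ωₙ²: ωₙ = √20 ≈ 4.472 rad/s and ζ = 5/(2·√20) ≈ 0.5590.
ζωₙ = 5/2 = 2.5, so t_s ≈ 4/(ζωₙ) = 4/2.5 = 1.600 s.

t_s ≈ 1.600 s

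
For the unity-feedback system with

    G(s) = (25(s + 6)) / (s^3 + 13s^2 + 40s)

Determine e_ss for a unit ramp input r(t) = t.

G(s) has one pole at the origin.
This is a Type 1 system. Kv = lim_{s→0} s·G(s) = 150/40 = 15/4.
e_ss = 1/Kv = 1/(15/4) = 4/15 ≈ 0.2667.

e_ss = 0.2667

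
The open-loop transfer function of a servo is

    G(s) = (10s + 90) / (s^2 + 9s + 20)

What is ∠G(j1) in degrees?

At s = j1: numerator = 90 + j10, denominator = 19 + j9.
∠G = ∠num − ∠den = 6.3402° − (25.346°) = -19.01°.

∠G(j1) ≈ -19.01°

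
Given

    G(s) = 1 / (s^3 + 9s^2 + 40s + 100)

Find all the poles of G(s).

s = -2 ± 4j, -5

The poles are the roots of the denominator s^3 + 9s^2 + 40s + 100 = 0.
Trying s = -5: the polynomial evaluates to 0, so (s + 5) is a factor.
Dividing out leaves s^2 + 4s + 20 = 0.
The quadratic formula then gives s = -2 ± 4j.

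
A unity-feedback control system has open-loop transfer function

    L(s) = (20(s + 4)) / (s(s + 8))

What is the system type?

Type 1

The denominator has 1 factor of s at the origin (free integrator), so this is a Type 1 system.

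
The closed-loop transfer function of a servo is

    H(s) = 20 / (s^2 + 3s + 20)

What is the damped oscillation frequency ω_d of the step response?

ω_d ≈ 4.213 rad/s

Comparing s^2 + 3s + 20 to s^2 + 2ζωₙs + ωₙ²: ωₙ = √20 ≈ 4.472 rad/s and ζ = 3/(2·√20) ≈ 0.3354.
ζωₙ = 3/2 = 1.5, so ω_d = ωₙ√(1−ζ²) = √(ωₙ² − (ζωₙ)²) = √(20 − 1.5²) = √17.75 ≈ 4.213 rad/s.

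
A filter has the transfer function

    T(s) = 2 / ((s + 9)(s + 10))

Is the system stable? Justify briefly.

stable

The poles can be read from the denominator factors: s = -9, -10.
Since all poles lie strictly in the left half-plane, the system is stable.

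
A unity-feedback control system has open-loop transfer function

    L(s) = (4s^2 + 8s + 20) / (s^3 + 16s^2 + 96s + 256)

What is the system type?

The denominator has no factor of s at the origin — no free integrator — so this is a Type 0 system.

Type 0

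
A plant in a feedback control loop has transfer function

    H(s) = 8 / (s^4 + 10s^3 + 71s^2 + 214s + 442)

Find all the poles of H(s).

s = -3 + 5j, -3 - 5j, -2 + 3j, -2 - 3j

The poles are the roots of the denominator s^4 + 10s^3 + 71s^2 + 214s + 442 = 0.
No real roots exist; factor into two real quadratics: (s^2 + 6s + 34)(s^2 + 4s + 13) = 0.
Each quadratic gives a conjugate pair via the quadratic formula.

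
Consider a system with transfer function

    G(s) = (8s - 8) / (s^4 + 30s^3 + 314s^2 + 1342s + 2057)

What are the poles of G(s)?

The poles are the roots of the denominator s^4 + 30s^3 + 314s^2 + 1342s + 2057 = 0.
Trying s = -11: the polynomial evaluates to 0, so (s + 11) is a factor.
Dividing out leaves s^3 + 19s^2 + 105s + 187 = 0.
This factors further as (s^2 + 8s + 17)(s + 11) = 0.

s = -4 ± j, -11, -11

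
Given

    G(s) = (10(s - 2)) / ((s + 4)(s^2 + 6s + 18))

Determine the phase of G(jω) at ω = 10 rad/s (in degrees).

At s = j10: numerator = -20 + j100, denominator = -928 - j580.
∠G = ∠num − ∠den = 101.31° − (-147.99°) = 249.3°, which wraps to -110.7°.

∠G(j10) ≈ -110.7°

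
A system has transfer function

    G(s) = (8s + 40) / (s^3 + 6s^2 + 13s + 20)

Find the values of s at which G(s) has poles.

s = -1 + 2j, -1 - 2j, -4

The poles are the roots of the denominator s^3 + 6s^2 + 13s + 20 = 0.
Trying s = -4: the polynomial evaluates to 0, so (s + 4) is a factor.
Dividing out leaves s^2 + 2s + 5 = 0.
The quadratic formula then gives s = -1 ± 2j.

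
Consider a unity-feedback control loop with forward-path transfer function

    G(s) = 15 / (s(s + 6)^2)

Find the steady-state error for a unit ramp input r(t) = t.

e_ss = 2.400

G(s) has one pole at the origin.
This is a Type 1 system. Kv = lim_{s→0} s·G(s) = 15/36 = 5/12.
e_ss = 1/Kv = 1/(5/12) = 12/5 ≈ 2.400.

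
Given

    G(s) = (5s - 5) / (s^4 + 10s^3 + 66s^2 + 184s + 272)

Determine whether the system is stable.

stable

The denominator s^4 + 10s^3 + 66s^2 + 184s + 272 factors as (s^2 + 4s + 8)(s^2 + 6s + 34), giving poles at s = -2 ± 2j, -3 ± 5j.
Since all poles lie strictly in the left half-plane, the system is stable.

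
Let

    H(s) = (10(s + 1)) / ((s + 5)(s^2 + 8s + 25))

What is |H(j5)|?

|H(j5)| ≈ 0.1803

Substitute s = j5: numerator = 10 + j50, denominator = -200 + j200.
|H(j5)| = |10 + j50| / |-200 + j200| = 50.990 / 282.84 ≈ 0.1803.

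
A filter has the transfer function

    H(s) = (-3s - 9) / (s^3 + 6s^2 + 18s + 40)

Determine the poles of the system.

s = -1 ± 3j, -4

The poles are the roots of the denominator s^3 + 6s^2 + 18s + 40 = 0.
Trying s = -4: the polynomial evaluates to 0, so (s + 4) is a factor.
Dividing out leaves s^2 + 2s + 10 = 0.
The quadratic formula then gives s = -1 ± 3j.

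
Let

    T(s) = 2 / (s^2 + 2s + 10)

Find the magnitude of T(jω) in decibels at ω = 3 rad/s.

|T(j3)|_dB ≈ -9.66 dB

Substitute s = j3: numerator = 2, denominator = 1 + j6.
|T(j3)| = |2| / |1 + j6| = 2 / 6.0828 ≈ 0.3288.
In decibels: 20·log₁₀(0.3288) ≈ -9.66 dB.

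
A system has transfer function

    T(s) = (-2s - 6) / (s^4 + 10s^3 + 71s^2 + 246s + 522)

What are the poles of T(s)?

The poles are the roots of the denominator s^4 + 10s^3 + 71s^2 + 246s + 522 = 0.
No real roots exist; factor into two real quadratics: (s^2 + 4s + 29)(s^2 + 6s + 18) = 0.
Each quadratic gives a conjugate pair via the quadratic formula.

s = -2 + 5j, -2 - 5j, -3 + 3j, -3 - 3j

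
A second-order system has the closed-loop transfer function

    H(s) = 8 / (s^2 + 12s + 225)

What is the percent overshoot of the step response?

Comparing s^2 + 12s + 225 to s^2 + 2ζωₙs + ωₙ²: ωₙ = 15 rad/s and ζ = 12/(2·15) = 0.4.
%OS = 100·exp(−πζ/√(1−ζ²)) = 100·exp(−π·0.4/√(1−0.4²)) ≈ 25.4%.

%OS ≈ 25.4%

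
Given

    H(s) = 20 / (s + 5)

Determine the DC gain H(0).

H(0) = 4

Set s = 0: H(0) = (20) / (5) = 4.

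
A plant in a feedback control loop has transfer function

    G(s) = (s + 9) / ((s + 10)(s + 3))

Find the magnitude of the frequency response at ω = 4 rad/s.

Substitute s = j4: numerator = 9 + j4, denominator = 14 + j52.
|G(j4)| = |9 + j4| / |14 + j52| = 9.8489 / 53.852 ≈ 0.1829.

|G(j4)| ≈ 0.1829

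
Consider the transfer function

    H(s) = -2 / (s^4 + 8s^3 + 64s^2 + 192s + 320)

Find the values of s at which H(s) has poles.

s = -2 ± 6j, -2 ± 2j

The poles are the roots of the denominator s^4 + 8s^3 + 64s^2 + 192s + 320 = 0.
No real roots exist; factor into two real quadratics: (s^2 + 4s + 40)(s^2 + 4s + 8) = 0.
Each quadratic gives a conjugate pair via the quadratic formula.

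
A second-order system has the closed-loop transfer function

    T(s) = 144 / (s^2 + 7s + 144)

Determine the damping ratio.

ζ ≈ 0.2917

Compare the denominator to the standard form s^2 + 2ζωₙs + ωₙ².
ωₙ² = 144, so ωₙ = 12 rad/s.
2ζωₙ = 7, so ζ = 7/(2·12) ≈ 0.2917.
With ζ = 0.2917 the response is underdamped.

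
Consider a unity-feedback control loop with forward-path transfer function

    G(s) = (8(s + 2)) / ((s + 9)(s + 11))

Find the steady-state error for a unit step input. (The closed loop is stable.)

G(s) has no poles at the origin.
This is a Type 0 system. Kp = lim_{s→0} G(s) = 16/99.
e_ss = 1/(1 + Kp) = 1/(1 + 16/99) = 99/115 ≈ 0.8609.

e_ss = 0.8609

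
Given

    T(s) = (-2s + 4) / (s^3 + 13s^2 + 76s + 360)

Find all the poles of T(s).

The poles are the roots of the denominator s^3 + 13s^2 + 76s + 360 = 0.
Trying s = -9: the polynomial evaluates to 0, so (s + 9) is a factor.
Dividing out leaves s^2 + 4s + 40 = 0.
The quadratic formula then gives s = -2 ± 6j.

s = -2 + 6j, -2 - 6j, -9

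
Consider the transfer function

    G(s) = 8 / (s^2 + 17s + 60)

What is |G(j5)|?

Substitute s = j5: numerator = 8, denominator = 35 + j85.
|G(j5)| = |8| / |35 + j85| = 8 / 91.924 ≈ 0.08703.

|G(j5)| ≈ 0.08703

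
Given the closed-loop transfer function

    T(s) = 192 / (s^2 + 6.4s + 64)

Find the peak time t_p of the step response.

t_p ≈ 0.4285 s

Comparing s^2 + 6.4s + 64 to s^2 + 2ζωₙs + ωₙ²: ωₙ = 8 rad/s and ζ = 6.4/(2·8) = 0.4.
ζωₙ = 6.4/2 = 3.2, so ω_d = ωₙ√(1−ζ²) = √(ωₙ² − (ζωₙ)²) = √(64 − 3.2²) = √53.76 ≈ 7.332 rad/s.
t_p = π/ω_d = π/7.332 ≈ 0.4285 s.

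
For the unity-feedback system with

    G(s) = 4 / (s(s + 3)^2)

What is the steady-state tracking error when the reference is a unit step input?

G(s) has one pole at the origin.
This is a Type 1 system; for a step input the steady-state error is zero.

e_ss = 0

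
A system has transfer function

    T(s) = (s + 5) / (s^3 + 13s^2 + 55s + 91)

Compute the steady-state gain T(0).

Set s = 0: T(0) = (5) / (91) = 5/91.

T(0) = 5/91 ≈ 0.05495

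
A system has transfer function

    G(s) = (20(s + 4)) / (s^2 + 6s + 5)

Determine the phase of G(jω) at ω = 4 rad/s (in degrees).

∠G(j4) ≈ -69.62°

At s = j4: numerator = 80 + j80, denominator = -11 + j24.
∠G = ∠num − ∠den = 45° − (114.62°) = -69.62°.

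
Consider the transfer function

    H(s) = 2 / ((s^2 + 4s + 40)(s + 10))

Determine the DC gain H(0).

Set s = 0: H(0) = (2) / (400) = 1/200.

H(0) = 1/200 ≈ 0.005000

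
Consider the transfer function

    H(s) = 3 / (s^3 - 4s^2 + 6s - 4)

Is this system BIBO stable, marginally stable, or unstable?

The denominator s^3 - 4s^2 + 6s - 4 factors as (s - 2)(s^2 - 2s + 2), giving poles at s = 2, 1 + j, 1 - j.
Since the pole(s) at s = 2, 1 ± j lie in the right half-plane, the system is unstable.

unstable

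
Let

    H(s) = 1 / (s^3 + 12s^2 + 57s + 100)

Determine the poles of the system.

The poles are the roots of the denominator s^3 + 12s^2 + 57s + 100 = 0.
Trying s = -4: the polynomial evaluates to 0, so (s + 4) is a factor.
Dividing out leaves s^2 + 8s + 25 = 0.
The quadratic formula then gives s = -4 ± 3j.

s = -4 ± 3j, -4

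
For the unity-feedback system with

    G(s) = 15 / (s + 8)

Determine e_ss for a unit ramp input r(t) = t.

e_ss = ∞

G(s) has no poles at the origin.
This is a Type 0 system; Kv = lim_{s→0} s·G(s) = 0, so the steady-state error for a ramp input is infinite.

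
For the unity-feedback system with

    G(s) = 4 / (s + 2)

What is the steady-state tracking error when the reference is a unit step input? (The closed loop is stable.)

e_ss = 0.3333

G(s) has no poles at the origin.
This is a Type 0 system. Kp = lim_{s→0} G(s) = 4/2 = 2.
e_ss = 1/(1 + Kp) = 1/(1 + 2) = 1/3 ≈ 0.3333.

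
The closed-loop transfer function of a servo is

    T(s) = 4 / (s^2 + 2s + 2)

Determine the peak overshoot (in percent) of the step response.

Comparing s^2 + 2s + 2 to s^2 + 2ζωₙs + ωₙ²: ωₙ = √2 ≈ 1.414 rad/s and ζ = 2/(2·√2) ≈ 0.7071.
%OS = 100·exp(−πζ/√(1−ζ²)) = 100·exp(−π·0.7071/√(1−0.7071²)) ≈ 4.32%.

%OS ≈ 4.32%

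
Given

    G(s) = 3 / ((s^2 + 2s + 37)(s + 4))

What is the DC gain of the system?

G(0) = 3/148 ≈ 0.02027

At s = 0 each factor (s + a) contributes a and each (s^2 + bs + c) contributes c.
G(0) = 3·1 / ((37) · (4)) = 3/148 = 3/148.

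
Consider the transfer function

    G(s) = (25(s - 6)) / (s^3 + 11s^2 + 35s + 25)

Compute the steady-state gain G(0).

Set s = 0: G(0) = (-150) / (25) = -6.

G(0) = -6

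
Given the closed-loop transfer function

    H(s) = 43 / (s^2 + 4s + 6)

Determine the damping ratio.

ζ ≈ 0.8165

Compare the denominator to the standard form s^2 + 2ζωₙs + ωₙ².
ωₙ² = 6, so ωₙ = √6 ≈ 2.449 rad/s.
2ζωₙ = 4, so ζ = 4/(2·√6) ≈ 0.8165.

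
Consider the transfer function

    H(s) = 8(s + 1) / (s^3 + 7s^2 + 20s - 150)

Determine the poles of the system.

The poles are the roots of the denominator s^3 + 7s^2 + 20s - 150 = 0.
Trying s = 3: the polynomial evaluates to 0, so (s - 3) is a factor.
Dividing out leaves s^2 + 10s + 50 = 0.
The quadratic formula then gives s = -5 ± 5j.

s = -5 + 5j, -5 - 5j, 3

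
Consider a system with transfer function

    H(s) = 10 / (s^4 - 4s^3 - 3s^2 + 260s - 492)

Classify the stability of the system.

unstable

The denominator s^4 - 4s^3 - 3s^2 + 260s - 492 factors as (s + 6)(s^2 - 8s + 41)(s - 2), giving poles at s = -6, 4 + 5j, 4 - 5j, 2.
Since the pole(s) at s = 4 ± 5j, 2 lie in the right half-plane, the system is unstable.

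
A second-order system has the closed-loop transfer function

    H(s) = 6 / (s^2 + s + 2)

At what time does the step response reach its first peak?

Comparing s^2 + s + 2 to s^2 + 2ζωₙs + ωₙ²: ωₙ = √2 ≈ 1.414 rad/s and ζ = 1/(2·√2) ≈ 0.3536.
ζωₙ = 1/2 = 0.5, so ω_d = ωₙ√(1−ζ²) = √(ωₙ² − (ζωₙ)²) = √(2 − 0.5²) = √1.75 ≈ 1.323 rad/s.
t_p = π/ω_d = π/1.323 ≈ 2.375 s.

t_p ≈ 2.375 s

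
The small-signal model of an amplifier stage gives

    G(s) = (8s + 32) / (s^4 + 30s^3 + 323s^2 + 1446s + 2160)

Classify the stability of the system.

stable

The denominator s^4 + 30s^3 + 323s^2 + 1446s + 2160 factors as (s + 10)(s + 8)(s + 9)(s + 3), giving poles at s = -10, -8, -9, -3.
Since all poles lie strictly in the left half-plane, the system is stable.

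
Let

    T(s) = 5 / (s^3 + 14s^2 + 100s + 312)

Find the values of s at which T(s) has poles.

s = -4 ± 6j, -6

The poles are the roots of the denominator s^3 + 14s^2 + 100s + 312 = 0.
Trying s = -6: the polynomial evaluates to 0, so (s + 6) is a factor.
Dividing out leaves s^2 + 8s + 52 = 0.
The quadratic formula then gives s = -4 ± 6j.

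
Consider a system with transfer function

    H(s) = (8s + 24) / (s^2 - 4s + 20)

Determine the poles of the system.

The poles are the roots of the denominator s^2 - 4s + 20 = 0.
Using the quadratic formula: s = (4 ± √(-64))/2 = 2 ± 4j.

s = 2 ± 4j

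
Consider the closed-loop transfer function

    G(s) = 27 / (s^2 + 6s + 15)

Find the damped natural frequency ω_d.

Comparing s^2 + 6s + 15 to s^2 + 2ζωₙs + ωₙ²: ωₙ = √15 ≈ 3.873 rad/s and ζ = 6/(2·√15) ≈ 0.7746.
ζωₙ = 6/2 = 3, so ω_d = ωₙ√(1−ζ²) = √(ωₙ² − (ζωₙ)²) = √(15 − 3²) = √6 ≈ 2.449 rad/s.

ω_d ≈ 2.449 rad/s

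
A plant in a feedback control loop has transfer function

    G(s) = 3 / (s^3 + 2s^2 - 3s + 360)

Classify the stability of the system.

The denominator s^3 + 2s^2 - 3s + 360 factors as (s + 8)(s^2 - 6s + 45), giving poles at s = -8, 3 ± 6j.
Since the pole(s) at s = 3 + 6j, 3 - 6j lie in the right half-plane, the system is unstable.

unstable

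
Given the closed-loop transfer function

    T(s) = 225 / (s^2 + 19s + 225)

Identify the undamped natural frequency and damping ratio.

Compare the denominator to the standard form s^2 + 2ζωₙs + ωₙ².
ωₙ² = 225, so ωₙ = 15 rad/s.
2ζωₙ = 19, so ζ = 19/(2·15) ≈ 0.6333.
With ζ = 0.6333 the response is underdamped.

ωₙ = 15 rad/s, ζ ≈ 0.6333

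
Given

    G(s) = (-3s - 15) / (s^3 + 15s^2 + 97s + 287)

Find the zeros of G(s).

s = -5

Set the numerator to zero: -3s - 15 = 0, i.e. -3·(s + 5) = 0.
So s = -5.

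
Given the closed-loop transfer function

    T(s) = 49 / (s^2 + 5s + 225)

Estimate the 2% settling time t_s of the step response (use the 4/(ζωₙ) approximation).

Comparing s^2 + 5s + 225 to s^2 + 2ζωₙs + ωₙ²: ωₙ = 15 rad/s and ζ = 5/(2·15) ≈ 0.1667.
ζωₙ = 5/2 = 2.5, so t_s ≈ 4/(ζωₙ) = 4/2.5 = 1.600 s.

t_s ≈ 1.600 s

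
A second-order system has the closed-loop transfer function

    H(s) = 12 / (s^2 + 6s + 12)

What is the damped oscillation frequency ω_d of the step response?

Comparing s^2 + 6s + 12 to s^2 + 2ζωₙs + ωₙ²: ωₙ = √12 ≈ 3.464 rad/s and ζ = 6/(2·√12) ≈ 0.8660.
ζωₙ = 6/2 = 3, so ω_d = ωₙ√(1−ζ²) = √(ωₙ² − (ζωₙ)²) = √(12 − 3²) = √3 ≈ 1.732 rad/s.

ω_d ≈ 1.732 rad/s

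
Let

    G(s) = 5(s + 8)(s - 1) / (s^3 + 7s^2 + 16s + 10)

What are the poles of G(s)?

The poles are the roots of the denominator s^3 + 7s^2 + 16s + 10 = 0.
Trying s = -1: the polynomial evaluates to 0, so (s + 1) is a factor.
Dividing out leaves s^2 + 6s + 10 = 0.
The quadratic formula then gives s = -3 ± 1j.

s = -3 ± j, -1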